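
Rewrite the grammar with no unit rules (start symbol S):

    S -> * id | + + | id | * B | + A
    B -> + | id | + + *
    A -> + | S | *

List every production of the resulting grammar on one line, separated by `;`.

S -> * id | + + | id | * B | + A; B -> + | id | + + *; A -> * id | + + | id | * B | + A | + | *

Unit pairs: A ⇒* {S}.
For every A with A ⇒* B via unit rules, add B's non-unit alternatives to A; then delete every rule of the form X → Y.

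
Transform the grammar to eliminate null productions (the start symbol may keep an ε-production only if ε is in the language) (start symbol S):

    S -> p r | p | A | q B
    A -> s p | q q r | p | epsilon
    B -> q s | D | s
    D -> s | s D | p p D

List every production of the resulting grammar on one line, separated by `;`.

Nullable nonterminals: {A, S}.
ε ∈ L(G) since S is nullable, so keep S → ε.

S -> p r | p | A | q B | ε; A -> s p | q q r | p; B -> q s | D | s; D -> s | s D | p p D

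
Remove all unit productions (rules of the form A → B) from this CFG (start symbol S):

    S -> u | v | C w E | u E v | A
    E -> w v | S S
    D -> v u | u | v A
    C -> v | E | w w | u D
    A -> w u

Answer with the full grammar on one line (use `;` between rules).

Unit pairs: C ⇒* {E}; S ⇒* {A}.
Replace each nonterminal's rules with the union of the non-unit rules of every nonterminal it unit-derives.

S -> u | v | C w E | u E v | w u; E -> w v | S S; D -> v u | u | v A; C -> w v | S S | v | w w | u D; A -> w u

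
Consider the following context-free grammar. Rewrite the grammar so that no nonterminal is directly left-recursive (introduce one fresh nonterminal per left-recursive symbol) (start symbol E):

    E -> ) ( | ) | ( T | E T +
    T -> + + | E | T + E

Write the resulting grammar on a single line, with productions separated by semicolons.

Directly left-recursive nonterminals: E, T.
For E: α = {T +}, β = {) (, ), ( T}. Rewrite as E → β E' and E' → α E' | ε.
For T: α = {+ E}, β = {+ +, E}. Rewrite as T → β T' and T' → α T' | ε.

E -> ) ( E' | ) E' | ( T E'; T -> + + T' | E T'; E' -> T + E' | ε; T' -> + E T' | ε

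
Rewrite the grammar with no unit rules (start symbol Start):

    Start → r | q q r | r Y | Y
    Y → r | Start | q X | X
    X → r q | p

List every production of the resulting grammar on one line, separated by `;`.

Unit pairs: Start ⇒* {X, Y}; Y ⇒* {Start, X}.
For each unit pair (A, B), copy every non-unit production of B to A, then drop all unit productions.

Start → r | q q r | r Y | r q | p | q X; Y → r | q q r | r Y | r q | p | q X; X → r q | p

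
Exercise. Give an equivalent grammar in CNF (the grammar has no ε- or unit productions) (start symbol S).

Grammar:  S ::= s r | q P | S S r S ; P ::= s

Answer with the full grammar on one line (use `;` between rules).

S ::= X1 X2 | X3 P | S Y1; P ::= s; X1 ::= s; X2 ::= r; X3 ::= q; Y1 ::= S Y2; Y2 ::= X2 S

Introduce a nonterminal for each terminal appearing in a rule of length ≥ 2: X1 → s, X2 → r, X3 → q.
Binarize each right-hand side of length ≥ 3 by chaining fresh nonterminals (Y1, Y2, …): affected rules were S → S S X2 S.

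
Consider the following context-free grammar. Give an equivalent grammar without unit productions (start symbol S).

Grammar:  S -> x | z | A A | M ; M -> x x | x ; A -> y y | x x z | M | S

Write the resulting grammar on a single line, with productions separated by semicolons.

S -> x | z | A A | x x; M -> x x | x; A -> x | z | A A | y y | x x z | x x

Unit pairs: A ⇒* {M, S}; S ⇒* {M}.
For each unit pair (A, B), copy every non-unit production of B to A, then drop all unit productions.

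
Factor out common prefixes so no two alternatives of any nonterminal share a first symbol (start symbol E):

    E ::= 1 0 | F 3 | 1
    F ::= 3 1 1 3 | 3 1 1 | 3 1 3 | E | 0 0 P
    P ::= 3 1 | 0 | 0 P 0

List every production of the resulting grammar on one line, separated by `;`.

E has alternatives sharing prefix '1': factor to E → 1 E' with E' → 0 | ε.
F has alternatives sharing prefix '3 1': factor to F → 3 1 F' with F' → 1 3 | 1 | 3.
P has alternatives sharing prefix '0': factor to P → 0 P' with P' → ε | P 0.
F' has alternatives sharing prefix '1': factor to F' → 1 F'' with F'' → 3 | ε.

E ::= F 3 | 1 E'; F ::= E | 0 0 P | 3 1 F'; P ::= 3 1 | 0 P'; E' ::= 0 | ε; F' ::= 3 | 1 F''; P' ::= ε | P 0; F'' ::= 3 | ε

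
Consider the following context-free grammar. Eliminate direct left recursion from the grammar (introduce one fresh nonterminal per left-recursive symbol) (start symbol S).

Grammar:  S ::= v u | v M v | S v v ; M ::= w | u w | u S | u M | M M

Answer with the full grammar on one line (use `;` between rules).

S ::= v u S' | v M v S'; M ::= w M' | u w M' | u S M' | u M M'; S' ::= v v S' | ε; M' ::= M M' | ε

Directly left-recursive nonterminals: S, M.
For S: α = {v v}, β = {v u, v M v}. Rewrite as S → β S' and S' → α S' | ε.
For M: α = {M}, β = {w, u w, u S, u M}. Rewrite as M → β M' and M' → α M' | ε.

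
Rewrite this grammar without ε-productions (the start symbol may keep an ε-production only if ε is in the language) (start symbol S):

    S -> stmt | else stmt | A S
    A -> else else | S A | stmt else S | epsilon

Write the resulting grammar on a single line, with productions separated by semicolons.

Nullable set = {A}.
ε ∉ L(G), so no ε-production is kept.
For each production, add variants omitting each subset of nullable occurrences: A → S A gives S A | S.

S -> stmt | else stmt | A S; A -> else else | S A | S | stmt else S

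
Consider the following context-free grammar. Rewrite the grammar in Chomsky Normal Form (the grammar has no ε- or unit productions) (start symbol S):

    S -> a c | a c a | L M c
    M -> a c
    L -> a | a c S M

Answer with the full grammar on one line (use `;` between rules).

Introduce a nonterminal for each terminal appearing in a rule of length ≥ 2: X1 → a, X2 → c.
Binarize each right-hand side of length ≥ 3 by chaining fresh nonterminals (Y1, Y2, …): affected rules were S → X1 X2 X1; S → L M X2; L → X1 X2 S M.

S -> X1 X2 | X1 Y1 | L Y2; M -> X1 X2; L -> a | X1 Y3; X1 -> a; X2 -> c; Y1 -> X2 X1; Y2 -> M X2; Y3 -> X2 Y4; Y4 -> S M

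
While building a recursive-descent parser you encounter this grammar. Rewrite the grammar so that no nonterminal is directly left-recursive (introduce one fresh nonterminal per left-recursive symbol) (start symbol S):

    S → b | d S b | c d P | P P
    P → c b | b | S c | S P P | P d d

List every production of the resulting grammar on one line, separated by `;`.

Left recursion appears on P.
For P: α = {d d}, β = {c b, b, S c, S P P}. Rewrite as P → β P' and P' → α P' | ε.

S → b | d S b | c d P | P P; P → c b P' | b P' | S c P' | S P P P'; P' → d d P' | ε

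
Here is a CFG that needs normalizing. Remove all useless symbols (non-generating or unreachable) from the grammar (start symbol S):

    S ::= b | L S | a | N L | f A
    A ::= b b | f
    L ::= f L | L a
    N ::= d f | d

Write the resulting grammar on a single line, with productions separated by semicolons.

Generating nonterminals: {A, N, S}.
Reachable from S after that: {A, S}.
Removed useless symbols: {L, N} and every production mentioning them.

S ::= b | a | f A; A ::= b b | f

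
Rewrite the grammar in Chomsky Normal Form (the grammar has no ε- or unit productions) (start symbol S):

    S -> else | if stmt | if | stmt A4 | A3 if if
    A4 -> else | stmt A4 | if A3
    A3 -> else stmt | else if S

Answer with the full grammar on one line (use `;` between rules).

S -> else | X1 X2 | if | X2 A4 | A3 Y1; A4 -> else | X2 A4 | X1 A3; A3 -> X3 X2 | X3 Y2; X1 -> if; X2 -> stmt; X3 -> else; Y1 -> X1 X1; Y2 -> X1 S

Introduce a nonterminal for each terminal appearing in a rule of length ≥ 2: X1 → if, X2 → stmt, X3 → else.
Binarize each right-hand side of length ≥ 3 by chaining fresh nonterminals (Y1, Y2, …): affected rules were S → A3 X1 X1; A3 → X3 X1 S.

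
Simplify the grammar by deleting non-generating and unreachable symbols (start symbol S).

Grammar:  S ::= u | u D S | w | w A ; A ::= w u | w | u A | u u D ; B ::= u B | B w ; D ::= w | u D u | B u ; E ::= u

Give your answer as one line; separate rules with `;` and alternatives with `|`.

Generating nonterminals: {A, D, E, S}.
Reachable from S after that: {A, D, S}.
Removed useless symbols: {B, E} and every production mentioning them.

S ::= u | u D S | w | w A; A ::= w u | w | u A | u u D; D ::= w | u D u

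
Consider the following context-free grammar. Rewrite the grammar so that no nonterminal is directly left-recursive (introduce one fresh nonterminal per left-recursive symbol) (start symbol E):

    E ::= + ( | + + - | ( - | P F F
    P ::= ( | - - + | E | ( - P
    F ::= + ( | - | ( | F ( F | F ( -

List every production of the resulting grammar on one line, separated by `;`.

E ::= + ( | + + - | ( - | P F F; P ::= ( | - - + | E | ( - P; F ::= + ( F' | - F' | ( F'; F' ::= ( F F' | ( - F' | ε

Directly left-recursive nonterminal: F.
For F: α = {( F, ( -}, β = {+ (, -, (}. Rewrite as F → β F' and F' → α F' | ε.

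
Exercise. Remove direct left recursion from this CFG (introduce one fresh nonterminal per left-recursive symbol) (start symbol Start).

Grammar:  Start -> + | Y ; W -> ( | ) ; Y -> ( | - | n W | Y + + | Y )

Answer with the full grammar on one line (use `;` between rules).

Directly left-recursive nonterminal: Y.
For Y: α = {+ +, )}, β = {(, -, n W}. Rewrite as Y → β Y1 and Y1 → α Y1 | ε.

Start -> + | Y; W -> ( | ); Y -> ( Y1 | - Y1 | n W Y1; Y1 -> + + Y1 | ) Y1 | eps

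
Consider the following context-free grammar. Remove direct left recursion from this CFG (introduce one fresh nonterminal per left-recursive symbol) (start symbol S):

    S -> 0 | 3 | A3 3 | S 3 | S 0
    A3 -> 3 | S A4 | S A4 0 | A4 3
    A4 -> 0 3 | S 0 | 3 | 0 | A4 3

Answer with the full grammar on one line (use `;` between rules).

S, A4 are directly left-recursive.
For S: α = {3, 0}, β = {0, 3, A3 3}. Rewrite as S → β S' and S' → α S' | ε.
For A4: α = {3}, β = {0 3, S 0, 3, 0}. Rewrite as A4 → β A4' and A4' → α A4' | ε.

S -> 0 S' | 3 S' | A3 3 S'; A3 -> 3 | S A4 | S A4 0 | A4 3; A4 -> 0 3 A4' | S 0 A4' | 3 A4' | 0 A4'; S' -> 3 S' | 0 S' | ε; A4' -> 3 A4' | ε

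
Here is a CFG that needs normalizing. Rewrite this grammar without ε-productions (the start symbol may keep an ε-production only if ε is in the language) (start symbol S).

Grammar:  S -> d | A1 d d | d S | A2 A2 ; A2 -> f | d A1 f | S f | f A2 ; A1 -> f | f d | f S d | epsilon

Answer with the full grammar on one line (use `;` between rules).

S -> d | A1 d d | d d | d S | A2 A2; A2 -> f | d A1 f | d f | S f | f A2; A1 -> f | f d | f S d

The nullable symbols are {A1}.
ε ∉ L(G), so no ε-production is kept.
For each production, add variants omitting each subset of nullable occurrences: S → A1 d d gives A1 d d | d d. A2 → d A1 f gives d A1 f | d f.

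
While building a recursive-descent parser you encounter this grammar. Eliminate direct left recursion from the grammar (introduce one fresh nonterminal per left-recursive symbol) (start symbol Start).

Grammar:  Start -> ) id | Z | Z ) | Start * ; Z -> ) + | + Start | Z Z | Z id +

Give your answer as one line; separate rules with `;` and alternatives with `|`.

Left recursion appears on Start, Z.
For Start: α = {*}, β = {) id, Z, Z )}. Rewrite as Start → β Start1 and Start1 → α Start1 | ε.
For Z: α = {Z, id +}, β = {) +, + Start}. Rewrite as Z → β Z1 and Z1 → α Z1 | ε.

Start -> ) id Start1 | Z Start1 | Z ) Start1; Z -> ) + Z1 | + Start Z1; Start1 -> * Start1 | epsilon; Z1 -> Z Z1 | id + Z1 | epsilon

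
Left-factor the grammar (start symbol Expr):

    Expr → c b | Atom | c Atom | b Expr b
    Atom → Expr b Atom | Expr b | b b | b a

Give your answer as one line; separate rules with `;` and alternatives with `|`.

Expr has alternatives sharing prefix 'c': factor to Expr → c Expr1 with Expr1 → b | Atom.
Atom has alternatives sharing prefix 'Expr b': factor to Atom → Expr b Atom1 with Atom1 → Atom | ε.
Atom has alternatives sharing prefix 'b': factor to Atom → b Atom2 with Atom2 → b | a.

Expr → Atom | b Expr b | c Expr1; Atom → Expr b Atom1 | b Atom2; Expr1 → b | Atom; Atom1 → Atom | ε; Atom2 → b | a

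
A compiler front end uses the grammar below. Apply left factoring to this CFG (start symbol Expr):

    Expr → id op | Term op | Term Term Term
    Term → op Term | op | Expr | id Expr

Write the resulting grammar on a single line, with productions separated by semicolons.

Expr has alternatives sharing prefix 'Term': factor to Expr → Term Expr1 with Expr1 → op | Term Term.
Term has alternatives sharing prefix 'op': factor to Term → op Term1 with Term1 → Term | ε.

Expr → id op | Term Expr1; Term → Expr | id Expr | op Term1; Expr1 → op | Term Term; Term1 → Term | epsilon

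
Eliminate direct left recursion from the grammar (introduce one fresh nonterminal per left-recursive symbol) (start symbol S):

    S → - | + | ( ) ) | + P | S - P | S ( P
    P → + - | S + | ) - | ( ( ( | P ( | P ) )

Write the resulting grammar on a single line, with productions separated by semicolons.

Left recursion appears on S, P.
For S: α = {- P, ( P}, β = {-, +, ( ) ), + P}. Rewrite as S → β S' and S' → α S' | ε.
For P: α = {(, ) )}, β = {+ -, S +, ) -, ( ( (}. Rewrite as P → β P' and P' → α P' | ε.

S → - S' | + S' | ( ) ) S' | + P S'; P → + - P' | S + P' | ) - P' | ( ( ( P'; S' → - P S' | ( P S' | ε; P' → ( P' | ) ) P' | ε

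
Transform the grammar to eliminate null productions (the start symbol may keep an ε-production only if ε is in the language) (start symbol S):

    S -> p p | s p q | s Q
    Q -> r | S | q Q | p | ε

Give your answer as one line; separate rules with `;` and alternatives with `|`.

S -> p p | s p q | s Q | s; Q -> r | S | q Q | q | p

The nullable symbols are {Q}.
ε ∉ L(G), so no ε-production is kept.
For each production, add variants omitting each subset of nullable occurrences: S → s Q gives s Q | s. Q → q Q gives q Q | q.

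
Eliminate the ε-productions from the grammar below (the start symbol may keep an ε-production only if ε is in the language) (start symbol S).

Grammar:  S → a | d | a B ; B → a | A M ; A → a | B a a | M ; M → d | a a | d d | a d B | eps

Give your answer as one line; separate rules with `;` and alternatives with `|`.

S → a | d | a B; B → a | A M | A | M; A → a | B a a | a a | M; M → d | a a | d d | a d B | a d

Nullable set = {A, B, M}.
ε ∉ L(G), so no ε-production is kept.
Add the nullable-subset variants: B → A M gives A M | A | M. A → B a a gives B a a | a a. M → a d B gives a d B | a d.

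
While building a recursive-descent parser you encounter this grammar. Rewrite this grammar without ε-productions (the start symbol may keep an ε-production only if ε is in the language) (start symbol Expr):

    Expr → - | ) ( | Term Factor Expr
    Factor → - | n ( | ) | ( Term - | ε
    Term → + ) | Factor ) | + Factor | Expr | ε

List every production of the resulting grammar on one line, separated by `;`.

Nullable set = {Factor, Term}.
ε ∉ L(G), so no ε-production is kept.
Add the nullable-subset variants: Expr → Term Factor Expr gives Term Factor Expr | Term Expr | Factor Expr. Factor → ( Term - gives ( Term - | ( -. Term → Factor ) gives Factor ) | ). Term → + Factor gives + Factor | +.

Expr → - | ) ( | Term Factor Expr | Term Expr | Factor Expr; Factor → - | n ( | ) | ( Term - | ( -; Term → + ) | Factor ) | ) | + Factor | + | Expr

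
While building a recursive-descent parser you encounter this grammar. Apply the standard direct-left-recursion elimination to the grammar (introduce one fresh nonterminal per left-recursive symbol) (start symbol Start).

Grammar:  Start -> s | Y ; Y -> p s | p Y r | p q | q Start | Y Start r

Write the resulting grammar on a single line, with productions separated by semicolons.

Start -> s | Y; Y -> p s Y1 | p Y r Y1 | p q Y1 | q Start Y1; Y1 -> Start r Y1 | ε

Y is directly left-recursive.
For Y: α = {Start r}, β = {p s, p Y r, p q, q Start}. Rewrite as Y → β Y1 and Y1 → α Y1 | ε.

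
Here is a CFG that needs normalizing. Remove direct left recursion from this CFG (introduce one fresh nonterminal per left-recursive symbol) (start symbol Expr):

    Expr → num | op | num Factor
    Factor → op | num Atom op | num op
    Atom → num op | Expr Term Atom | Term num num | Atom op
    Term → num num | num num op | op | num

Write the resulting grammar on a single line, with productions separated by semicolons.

Expr → num | op | num Factor; Factor → op | num Atom op | num op; Atom → num op Atom1 | Expr Term Atom Atom1 | Term num num Atom1; Term → num num | num num op | op | num; Atom1 → op Atom1 | epsilon

Left recursion appears on Atom.
For Atom: α = {op}, β = {num op, Expr Term Atom, Term num num}. Rewrite as Atom → β Atom1 and Atom1 → α Atom1 | ε.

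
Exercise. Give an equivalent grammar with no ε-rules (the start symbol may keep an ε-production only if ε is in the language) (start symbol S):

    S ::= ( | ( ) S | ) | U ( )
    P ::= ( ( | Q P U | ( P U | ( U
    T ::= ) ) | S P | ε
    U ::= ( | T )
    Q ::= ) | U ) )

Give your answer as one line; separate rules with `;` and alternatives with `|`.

Nullable nonterminals: {T}.
ε ∉ L(G), so no ε-production is kept.
Add the nullable-subset variants: U → T ) gives T ) | ).

S ::= ( | ( ) S | ) | U ( ); P ::= ( ( | Q P U | ( P U | ( U; T ::= ) ) | S P; U ::= ( | T ) | ); Q ::= ) | U ) )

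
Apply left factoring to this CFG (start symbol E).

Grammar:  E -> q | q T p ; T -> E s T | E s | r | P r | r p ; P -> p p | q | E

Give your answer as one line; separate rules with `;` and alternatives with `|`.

E -> q E'; T -> P r | E s T' | r T''; P -> p p | q | E; E' -> ε | T p; T' -> T | ε; T'' -> ε | p

E has alternatives sharing prefix 'q': factor to E → q E' with E' → ε | T p.
T has alternatives sharing prefix 'E s': factor to T → E s T' with T' → T | ε.
T has alternatives sharing prefix 'r': factor to T → r T'' with T'' → ε | p.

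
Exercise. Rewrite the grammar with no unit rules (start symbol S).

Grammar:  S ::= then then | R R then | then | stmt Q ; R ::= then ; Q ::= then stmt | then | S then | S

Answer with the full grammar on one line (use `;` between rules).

Unit pairs: Q ⇒* {S}.
For each unit pair (A, B), copy every non-unit production of B to A, then drop all unit productions.

S ::= then then | R R then | then | stmt Q; R ::= then; Q ::= then then | R R then | then | stmt Q | then stmt | S then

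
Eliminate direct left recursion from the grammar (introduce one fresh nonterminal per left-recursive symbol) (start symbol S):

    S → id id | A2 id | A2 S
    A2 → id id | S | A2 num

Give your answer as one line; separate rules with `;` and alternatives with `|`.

Directly left-recursive nonterminal: A2.
For A2: α = {num}, β = {id id, S}. Rewrite as A2 → β A2' and A2' → α A2' | ε.

S → id id | A2 id | A2 S; A2 → id id A2' | S A2'; A2' → num A2' | ε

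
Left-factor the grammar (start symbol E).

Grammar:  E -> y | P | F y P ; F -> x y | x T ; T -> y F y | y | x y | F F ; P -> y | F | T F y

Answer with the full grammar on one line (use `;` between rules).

F has alternatives sharing prefix 'x': factor to F → x F' with F' → y | T.
T has alternatives sharing prefix 'y': factor to T → y T' with T' → F y | ε.

E -> y | P | F y P; F -> x F'; T -> x y | F F | y T'; P -> y | F | T F y; F' -> y | T; T' -> F y | ε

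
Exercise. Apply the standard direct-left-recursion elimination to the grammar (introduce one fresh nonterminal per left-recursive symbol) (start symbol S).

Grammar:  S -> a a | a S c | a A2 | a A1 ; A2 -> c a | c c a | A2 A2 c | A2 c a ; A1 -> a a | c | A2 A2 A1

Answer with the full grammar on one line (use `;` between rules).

S -> a a | a S c | a A2 | a A1; A2 -> c a A2' | c c a A2'; A1 -> a a | c | A2 A2 A1; A2' -> A2 c A2' | c a A2' | ε

Left recursion appears on A2.
For A2: α = {A2 c, c a}, β = {c a, c c a}. Rewrite as A2 → β A2' and A2' → α A2' | ε.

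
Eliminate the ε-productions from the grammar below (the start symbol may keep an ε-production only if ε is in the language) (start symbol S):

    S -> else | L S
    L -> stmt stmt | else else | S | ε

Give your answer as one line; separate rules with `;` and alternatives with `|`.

Nullable nonterminals: {L}.
ε ∉ L(G), so no ε-production is kept.

S -> else | L S; L -> stmt stmt | else else | S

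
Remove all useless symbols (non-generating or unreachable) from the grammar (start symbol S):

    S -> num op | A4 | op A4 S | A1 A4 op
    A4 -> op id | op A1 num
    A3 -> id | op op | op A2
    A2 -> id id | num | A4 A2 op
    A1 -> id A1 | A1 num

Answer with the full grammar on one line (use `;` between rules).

Generating nonterminals: {A2, A3, A4, S}.
Reachable from S after that: {A4, S}.
Removed useless symbols: {A1, A2, A3} and every production mentioning them.

S -> num op | A4 | op A4 S; A4 -> op id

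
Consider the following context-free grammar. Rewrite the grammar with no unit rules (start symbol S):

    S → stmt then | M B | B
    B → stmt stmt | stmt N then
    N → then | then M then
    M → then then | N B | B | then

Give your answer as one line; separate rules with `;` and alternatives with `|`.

Unit pairs: M ⇒* {B}; S ⇒* {B}.
For each unit pair (A, B), copy every non-unit production of B to A, then drop all unit productions.

S → stmt stmt | stmt N then | stmt then | M B; B → stmt stmt | stmt N then; N → then | then M then; M → stmt stmt | stmt N then | then then | N B | then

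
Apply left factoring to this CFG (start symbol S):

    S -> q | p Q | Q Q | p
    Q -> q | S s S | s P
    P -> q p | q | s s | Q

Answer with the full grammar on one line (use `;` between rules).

S -> q | Q Q | p S'; Q -> q | S s S | s P; P -> s s | Q | q P'; S' -> Q | ε; P' -> p | ε

S has alternatives sharing prefix 'p': factor to S → p S' with S' → Q | ε.
P has alternatives sharing prefix 'q': factor to P → q P' with P' → p | ε.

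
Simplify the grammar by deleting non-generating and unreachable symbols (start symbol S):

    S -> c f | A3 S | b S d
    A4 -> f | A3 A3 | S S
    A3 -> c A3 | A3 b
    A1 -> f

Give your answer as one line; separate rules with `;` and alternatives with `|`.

Generating nonterminals: {A1, A4, S}.
Reachable from S after that: {S}.
Removed useless symbols: {A1, A3, A4} and every production mentioning them.

S -> c f | b S d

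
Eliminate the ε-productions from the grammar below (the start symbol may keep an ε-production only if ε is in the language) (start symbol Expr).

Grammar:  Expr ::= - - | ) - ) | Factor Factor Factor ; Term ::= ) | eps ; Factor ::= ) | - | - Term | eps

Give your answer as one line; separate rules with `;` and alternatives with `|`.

Expr ::= - - | ) - ) | Factor Factor Factor | Factor Factor | Factor | ε; Term ::= ); Factor ::= ) | - | - Term

Nullable nonterminals: {Expr, Factor, Term}.
ε ∈ L(G) since Expr is nullable, so keep Expr → ε.
Expand every rule over subsets of its nullable positions: Expr → Factor Factor Factor gives Factor Factor Factor | Factor Factor | Factor.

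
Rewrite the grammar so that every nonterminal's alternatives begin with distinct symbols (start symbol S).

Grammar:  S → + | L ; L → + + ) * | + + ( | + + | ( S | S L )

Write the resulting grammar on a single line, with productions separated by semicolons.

L has alternatives sharing prefix '+ +': factor to L → + + L' with L' → ) * | ( | ε.

S → + | L; L → ( S | S L ) | + + L'; L' → ) * | ( | eps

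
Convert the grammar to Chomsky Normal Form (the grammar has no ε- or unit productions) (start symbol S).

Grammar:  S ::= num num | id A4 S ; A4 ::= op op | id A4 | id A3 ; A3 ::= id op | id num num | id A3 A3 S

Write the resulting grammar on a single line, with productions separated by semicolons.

S ::= X1 X1 | X2 Y1; A4 ::= X3 X3 | X2 A4 | X2 A3; A3 ::= X2 X3 | X2 Y2 | X2 Y3; X1 ::= num; X2 ::= id; X3 ::= op; Y1 ::= A4 S; Y2 ::= X1 X1; Y3 ::= A3 Y4; Y4 ::= A3 S

Introduce a nonterminal for each terminal appearing in a rule of length ≥ 2: X1 → num, X2 → id, X3 → op.
Binarize each right-hand side of length ≥ 3 by chaining fresh nonterminals (Y1, Y2, …): affected rules were S → X2 A4 S; A3 → X2 X1 X1; A3 → X2 A3 A3 S.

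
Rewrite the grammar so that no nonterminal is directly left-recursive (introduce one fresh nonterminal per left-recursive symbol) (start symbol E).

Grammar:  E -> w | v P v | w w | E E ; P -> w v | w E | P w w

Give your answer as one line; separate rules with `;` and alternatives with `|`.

Directly left-recursive nonterminals: E, P.
For E: α = {E}, β = {w, v P v, w w}. Rewrite as E → β E' and E' → α E' | ε.
For P: α = {w w}, β = {w v, w E}. Rewrite as P → β P' and P' → α P' | ε.

E -> w E' | v P v E' | w w E'; P -> w v P' | w E P'; E' -> E E' | ε; P' -> w w P' | ε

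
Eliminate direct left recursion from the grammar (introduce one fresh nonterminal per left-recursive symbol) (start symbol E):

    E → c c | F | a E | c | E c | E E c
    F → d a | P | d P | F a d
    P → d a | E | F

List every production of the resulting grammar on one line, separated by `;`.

E, F are directly left-recursive.
For E: α = {c, E c}, β = {c c, F, a E, c}. Rewrite as E → β E' and E' → α E' | ε.
For F: α = {a d}, β = {d a, P, d P}. Rewrite as F → β F' and F' → α F' | ε.

E → c c E' | F E' | a E E' | c E'; F → d a F' | P F' | d P F'; P → d a | E | F; E' → c E' | E c E' | epsilon; F' → a d F' | epsilon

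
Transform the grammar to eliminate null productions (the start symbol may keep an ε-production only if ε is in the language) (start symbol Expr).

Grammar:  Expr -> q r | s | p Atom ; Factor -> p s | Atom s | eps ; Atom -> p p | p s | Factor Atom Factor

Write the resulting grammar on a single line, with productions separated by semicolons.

Expr -> q r | s | p Atom; Factor -> p s | Atom s; Atom -> p p | p s | Factor Atom Factor | Factor Atom | Atom Factor

Nullable set = {Factor}.
ε ∉ L(G), so no ε-production is kept.
Add the nullable-subset variants: Atom → Factor Atom Factor gives Factor Atom Factor | Factor Atom | Atom Factor.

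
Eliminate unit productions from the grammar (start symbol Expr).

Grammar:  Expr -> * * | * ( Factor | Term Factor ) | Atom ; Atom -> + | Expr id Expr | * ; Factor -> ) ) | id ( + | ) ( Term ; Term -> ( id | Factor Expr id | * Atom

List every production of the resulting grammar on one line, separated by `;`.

Expr -> + | Expr id Expr | * | * * | * ( Factor | Term Factor ); Atom -> + | Expr id Expr | *; Factor -> ) ) | id ( + | ) ( Term; Term -> ( id | Factor Expr id | * Atom

Unit pairs: Expr ⇒* {Atom}.
For every A with A ⇒* B via unit rules, add B's non-unit alternatives to A; then delete every rule of the form X → Y.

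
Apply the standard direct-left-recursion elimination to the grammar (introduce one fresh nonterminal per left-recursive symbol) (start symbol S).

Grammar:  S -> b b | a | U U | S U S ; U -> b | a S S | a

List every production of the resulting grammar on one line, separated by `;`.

S -> b b S' | a S' | U U S'; U -> b | a S S | a; S' -> U S S' | ε

Left recursion appears on S.
For S: α = {U S}, β = {b b, a, U U}. Rewrite as S → β S' and S' → α S' | ε.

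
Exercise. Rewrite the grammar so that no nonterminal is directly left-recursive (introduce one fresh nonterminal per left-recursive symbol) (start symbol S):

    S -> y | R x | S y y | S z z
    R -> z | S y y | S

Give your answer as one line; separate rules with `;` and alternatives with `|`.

Left recursion appears on S.
For S: α = {y y, z z}, β = {y, R x}. Rewrite as S → β S' and S' → α S' | ε.

S -> y S' | R x S'; R -> z | S y y | S; S' -> y y S' | z z S' | ε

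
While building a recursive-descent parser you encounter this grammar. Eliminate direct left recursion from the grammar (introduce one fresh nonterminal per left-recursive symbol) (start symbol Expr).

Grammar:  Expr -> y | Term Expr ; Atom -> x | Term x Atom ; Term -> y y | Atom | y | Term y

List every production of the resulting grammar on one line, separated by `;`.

Directly left-recursive nonterminal: Term.
For Term: α = {y}, β = {y y, Atom, y}. Rewrite as Term → β Term1 and Term1 → α Term1 | ε.

Expr -> y | Term Expr; Atom -> x | Term x Atom; Term -> y y Term1 | Atom Term1 | y Term1; Term1 -> y Term1 | ε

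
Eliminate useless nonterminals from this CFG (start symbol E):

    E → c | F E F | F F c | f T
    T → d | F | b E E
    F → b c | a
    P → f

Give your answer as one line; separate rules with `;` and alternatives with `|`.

E → c | F E F | F F c | f T; T → d | F | b E E; F → b c | a

Generating nonterminals: {E, F, P, T}.
Reachable from E after that: {E, F, T}.
Removed useless symbols: {P} and every production mentioning them.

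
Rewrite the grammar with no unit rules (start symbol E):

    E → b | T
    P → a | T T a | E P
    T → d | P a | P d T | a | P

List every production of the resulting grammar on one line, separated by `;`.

E → b | a | T T a | E P | d | P a | P d T; P → a | T T a | E P; T → a | T T a | E P | d | P a | P d T

Unit pairs: E ⇒* {P, T}; T ⇒* {P}.
For every A with A ⇒* B via unit rules, add B's non-unit alternatives to A; then delete every rule of the form X → Y.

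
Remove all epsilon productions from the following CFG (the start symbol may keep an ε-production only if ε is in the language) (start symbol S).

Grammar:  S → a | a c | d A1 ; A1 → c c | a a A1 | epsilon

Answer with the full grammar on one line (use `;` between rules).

S → a | a c | d A1 | d; A1 → c c | a a A1 | a a

Nullable nonterminals: {A1}.
ε ∉ L(G), so no ε-production is kept.
Expand every rule over subsets of its nullable positions: S → d A1 gives d A1 | d. A1 → a a A1 gives a a A1 | a a.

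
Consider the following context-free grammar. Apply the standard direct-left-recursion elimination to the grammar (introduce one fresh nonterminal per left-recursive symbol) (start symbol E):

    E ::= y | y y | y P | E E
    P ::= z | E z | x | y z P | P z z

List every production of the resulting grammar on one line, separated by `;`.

E ::= y E' | y y E' | y P E'; P ::= z P' | E z P' | x P' | y z P P'; E' ::= E E' | ε; P' ::= z z P' | ε

E, P are directly left-recursive.
For E: α = {E}, β = {y, y y, y P}. Rewrite as E → β E' and E' → α E' | ε.
For P: α = {z z}, β = {z, E z, x, y z P}. Rewrite as P → β P' and P' → α P' | ε.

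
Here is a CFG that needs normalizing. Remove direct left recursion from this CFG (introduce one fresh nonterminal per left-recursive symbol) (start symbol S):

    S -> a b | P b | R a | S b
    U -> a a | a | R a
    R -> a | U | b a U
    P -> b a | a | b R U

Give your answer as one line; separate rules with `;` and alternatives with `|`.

S -> a b S' | P b S' | R a S'; U -> a a | a | R a; R -> a | U | b a U; P -> b a | a | b R U; S' -> b S' | ε

S is directly left-recursive.
For S: α = {b}, β = {a b, P b, R a}. Rewrite as S → β S' and S' → α S' | ε.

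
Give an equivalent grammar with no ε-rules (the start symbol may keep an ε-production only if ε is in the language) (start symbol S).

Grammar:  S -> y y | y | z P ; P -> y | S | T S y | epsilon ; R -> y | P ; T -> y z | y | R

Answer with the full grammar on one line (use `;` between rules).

The nullable symbols are {P, R, T}.
ε ∉ L(G), so no ε-production is kept.
Expand every rule over subsets of its nullable positions: S → z P gives z P | z. P → T S y gives T S y | S y.

S -> y y | y | z P | z; P -> y | S | T S y | S y; R -> y | P; T -> y z | y | R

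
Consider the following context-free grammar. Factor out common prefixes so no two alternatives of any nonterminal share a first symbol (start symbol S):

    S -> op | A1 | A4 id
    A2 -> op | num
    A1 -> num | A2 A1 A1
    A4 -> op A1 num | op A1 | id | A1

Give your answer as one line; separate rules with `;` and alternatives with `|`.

A4 has alternatives sharing prefix 'op A1': factor to A4 → op A1 A4' with A4' → num | ε.

S -> op | A1 | A4 id; A2 -> op | num; A1 -> num | A2 A1 A1; A4 -> id | A1 | op A1 A4'; A4' -> num | ε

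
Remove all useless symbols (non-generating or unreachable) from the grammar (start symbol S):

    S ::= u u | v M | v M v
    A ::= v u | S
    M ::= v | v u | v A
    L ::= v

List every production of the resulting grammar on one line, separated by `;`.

Generating nonterminals: {A, L, M, S}.
Reachable from S after that: {A, M, S}.
Removed useless symbols: {L} and every production mentioning them.

S ::= u u | v M | v M v; A ::= v u | S; M ::= v | v u | v A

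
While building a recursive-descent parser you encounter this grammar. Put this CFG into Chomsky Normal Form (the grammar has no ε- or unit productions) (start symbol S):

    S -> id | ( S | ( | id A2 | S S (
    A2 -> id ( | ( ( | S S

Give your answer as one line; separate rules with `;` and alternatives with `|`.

S -> id | X1 S | ( | X2 A2 | S Y1; A2 -> X2 X1 | X1 X1 | S S; X1 -> (; X2 -> id; Y1 -> S X1

Introduce a nonterminal for each terminal appearing in a rule of length ≥ 2: X1 → (, X2 → id.
Binarize each right-hand side of length ≥ 3 by chaining fresh nonterminals (Y1, Y2, …): affected rules were S → S S X1.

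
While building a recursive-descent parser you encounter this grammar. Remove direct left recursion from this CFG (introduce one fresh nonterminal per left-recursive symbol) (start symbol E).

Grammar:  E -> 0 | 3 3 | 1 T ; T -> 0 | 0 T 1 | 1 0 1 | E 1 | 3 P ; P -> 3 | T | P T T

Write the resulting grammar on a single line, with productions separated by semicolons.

Left recursion appears on P.
For P: α = {T T}, β = {3, T}. Rewrite as P → β P' and P' → α P' | ε.

E -> 0 | 3 3 | 1 T; T -> 0 | 0 T 1 | 1 0 1 | E 1 | 3 P; P -> 3 P' | T P'; P' -> T T P' | ε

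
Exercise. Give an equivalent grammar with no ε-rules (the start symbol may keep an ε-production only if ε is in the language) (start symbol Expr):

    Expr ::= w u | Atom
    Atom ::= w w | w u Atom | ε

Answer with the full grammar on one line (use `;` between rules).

The nullable symbols are {Atom, Expr}.
ε ∈ L(G) since Expr is nullable, so keep Expr → ε.
Expand every rule over subsets of its nullable positions: Atom → w u Atom gives w u Atom | w u.

Expr ::= w u | Atom | ε; Atom ::= w w | w u Atom | w u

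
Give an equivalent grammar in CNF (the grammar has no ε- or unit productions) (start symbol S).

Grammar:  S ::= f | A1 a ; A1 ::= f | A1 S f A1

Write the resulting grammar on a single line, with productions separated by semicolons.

S ::= f | A1 X1; A1 ::= f | A1 Y1; X1 ::= a; X2 ::= f; Y1 ::= S Y2; Y2 ::= X2 A1

Introduce a nonterminal for each terminal appearing in a rule of length ≥ 2: X1 → a, X2 → f.
Binarize each right-hand side of length ≥ 3 by chaining fresh nonterminals (Y1, Y2, …): affected rules were A1 → A1 S X2 A1.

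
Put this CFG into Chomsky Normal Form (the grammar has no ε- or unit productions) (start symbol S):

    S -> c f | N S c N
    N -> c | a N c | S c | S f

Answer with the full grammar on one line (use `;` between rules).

Introduce a nonterminal for each terminal appearing in a rule of length ≥ 2: X1 → c, X2 → f, X3 → a.
Binarize each right-hand side of length ≥ 3 by chaining fresh nonterminals (Y1, Y2, …): affected rules were S → N S X1 N; N → X3 N X1.

S -> X1 X2 | N Y1; N -> c | X3 Y3 | S X1 | S X2; X1 -> c; X2 -> f; X3 -> a; Y1 -> S Y2; Y2 -> X1 N; Y3 -> N X1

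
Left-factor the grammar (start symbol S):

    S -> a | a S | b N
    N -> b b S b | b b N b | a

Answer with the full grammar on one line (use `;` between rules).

S -> b N | a S'; N -> a | b b N'; S' -> epsilon | S; N' -> S b | N b

S has alternatives sharing prefix 'a': factor to S → a S' with S' → ε | S.
N has alternatives sharing prefix 'b b': factor to N → b b N' with N' → S b | N b.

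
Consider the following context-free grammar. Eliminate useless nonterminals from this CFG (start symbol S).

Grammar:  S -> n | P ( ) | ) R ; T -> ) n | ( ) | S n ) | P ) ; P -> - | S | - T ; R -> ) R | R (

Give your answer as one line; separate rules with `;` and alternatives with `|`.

S -> n | P ( ); T -> ) n | ( ) | S n ) | P ); P -> - | S | - T

Generating nonterminals: {P, S, T}.
Reachable from S after that: {P, S, T}.
Removed useless symbols: {R} and every production mentioning them.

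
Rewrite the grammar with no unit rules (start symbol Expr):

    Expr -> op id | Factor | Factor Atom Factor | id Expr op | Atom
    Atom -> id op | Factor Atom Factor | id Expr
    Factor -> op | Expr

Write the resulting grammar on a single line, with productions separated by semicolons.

Expr -> id op | Factor Atom Factor | id Expr | op | op id | id Expr op; Atom -> id op | Factor Atom Factor | id Expr; Factor -> id op | Factor Atom Factor | id Expr | op | op id | id Expr op

Unit pairs: Expr ⇒* {Atom, Factor}; Factor ⇒* {Atom, Expr}.
For every A with A ⇒* B via unit rules, add B's non-unit alternatives to A; then delete every rule of the form X → Y.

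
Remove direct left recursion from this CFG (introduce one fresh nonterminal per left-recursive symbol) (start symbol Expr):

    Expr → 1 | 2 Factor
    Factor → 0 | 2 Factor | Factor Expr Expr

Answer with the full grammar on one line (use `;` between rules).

Expr → 1 | 2 Factor; Factor → 0 Factor1 | 2 Factor Factor1; Factor1 → Expr Expr Factor1 | ε

Factor is directly left-recursive.
For Factor: α = {Expr Expr}, β = {0, 2 Factor}. Rewrite as Factor → β Factor1 and Factor1 → α Factor1 | ε.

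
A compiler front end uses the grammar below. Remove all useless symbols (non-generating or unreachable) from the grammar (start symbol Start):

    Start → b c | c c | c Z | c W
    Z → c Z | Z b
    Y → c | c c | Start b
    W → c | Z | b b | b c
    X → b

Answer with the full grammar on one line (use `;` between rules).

Start → b c | c c | c W; W → c | b b | b c

Generating nonterminals: {Start, W, X, Y}.
Reachable from Start after that: {Start, W}.
Removed useless symbols: {X, Y, Z} and every production mentioning them.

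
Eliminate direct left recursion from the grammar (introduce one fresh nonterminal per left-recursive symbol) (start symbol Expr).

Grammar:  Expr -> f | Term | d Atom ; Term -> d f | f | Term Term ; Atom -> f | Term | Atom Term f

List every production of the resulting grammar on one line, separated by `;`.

Expr -> f | Term | d Atom; Term -> d f Term1 | f Term1; Atom -> f Atom1 | Term Atom1; Term1 -> Term Term1 | ε; Atom1 -> Term f Atom1 | ε

Term, Atom are directly left-recursive.
For Term: α = {Term}, β = {d f, f}. Rewrite as Term → β Term1 and Term1 → α Term1 | ε.
For Atom: α = {Term f}, β = {f, Term}. Rewrite as Atom → β Atom1 and Atom1 → α Atom1 | ε.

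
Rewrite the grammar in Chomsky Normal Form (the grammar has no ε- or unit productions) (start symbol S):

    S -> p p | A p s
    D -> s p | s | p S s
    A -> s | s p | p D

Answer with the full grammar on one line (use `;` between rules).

S -> X1 X1 | A Y1; D -> X2 X1 | s | X1 Y2; A -> s | X2 X1 | X1 D; X1 -> p; X2 -> s; Y1 -> X1 X2; Y2 -> S X2

Introduce a nonterminal for each terminal appearing in a rule of length ≥ 2: X1 → p, X2 → s.
Binarize each right-hand side of length ≥ 3 by chaining fresh nonterminals (Y1, Y2, …): affected rules were S → A X1 X2; D → X1 S X2.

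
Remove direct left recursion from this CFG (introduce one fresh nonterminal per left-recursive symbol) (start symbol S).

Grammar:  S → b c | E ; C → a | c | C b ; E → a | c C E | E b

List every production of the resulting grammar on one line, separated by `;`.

S → b c | E; C → a C' | c C'; E → a E' | c C E E'; C' → b C' | epsilon; E' → b E' | epsilon

Left recursion appears on C, E.
For C: α = {b}, β = {a, c}. Rewrite as C → β C' and C' → α C' | ε.
For E: α = {b}, β = {a, c C E}. Rewrite as E → β E' and E' → α E' | ε.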